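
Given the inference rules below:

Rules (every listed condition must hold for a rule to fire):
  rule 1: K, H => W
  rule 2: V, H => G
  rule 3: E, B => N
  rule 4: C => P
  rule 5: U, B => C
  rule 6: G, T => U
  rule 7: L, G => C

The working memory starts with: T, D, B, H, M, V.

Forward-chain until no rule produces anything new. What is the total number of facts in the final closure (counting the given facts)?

10

Round 1 — rule 2, derive G.
Round 2 — rule 6, derive U.
Round 3 — rule 5, derive C.
Round 4 — rule 4, derive P.
Closure: {B, C, D, G, H, M, P, T, U, V} — 10 facts.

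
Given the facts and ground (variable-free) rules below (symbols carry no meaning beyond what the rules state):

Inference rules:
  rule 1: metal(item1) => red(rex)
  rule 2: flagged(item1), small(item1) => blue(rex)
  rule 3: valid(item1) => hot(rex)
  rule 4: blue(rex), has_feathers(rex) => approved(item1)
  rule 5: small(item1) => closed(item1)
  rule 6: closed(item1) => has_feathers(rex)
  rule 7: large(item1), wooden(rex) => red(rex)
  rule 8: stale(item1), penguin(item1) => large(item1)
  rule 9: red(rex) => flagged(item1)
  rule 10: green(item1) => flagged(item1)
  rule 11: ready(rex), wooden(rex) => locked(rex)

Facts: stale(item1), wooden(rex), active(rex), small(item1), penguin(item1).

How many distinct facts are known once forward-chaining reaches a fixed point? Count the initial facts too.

Round 1: rule 5 [small(item1) => closed(item1)]; rule 8 [stale(item1), penguin(item1) => large(item1)]. New: closed(item1), large(item1).
Round 2: rule 6 [closed(item1) => has_feathers(rex)]; rule 7 [large(item1), wooden(rex) => red(rex)]. New: has_feathers(rex), red(rex).
Round 3: rule 9 [red(rex) => flagged(item1)]. New: flagged(item1).
Round 4: rule 2 [flagged(item1), small(item1) => blue(rex)]. New: blue(rex).
Round 5: rule 4 [blue(rex), has_feathers(rex) => approved(item1)]. New: approved(item1).
Closure: {active(rex), approved(item1), blue(rex), closed(item1), flagged(item1), has_feathers(rex), large(item1), penguin(item1), red(rex), small(item1), stale(item1), wooden(rex)} — 12 facts.

12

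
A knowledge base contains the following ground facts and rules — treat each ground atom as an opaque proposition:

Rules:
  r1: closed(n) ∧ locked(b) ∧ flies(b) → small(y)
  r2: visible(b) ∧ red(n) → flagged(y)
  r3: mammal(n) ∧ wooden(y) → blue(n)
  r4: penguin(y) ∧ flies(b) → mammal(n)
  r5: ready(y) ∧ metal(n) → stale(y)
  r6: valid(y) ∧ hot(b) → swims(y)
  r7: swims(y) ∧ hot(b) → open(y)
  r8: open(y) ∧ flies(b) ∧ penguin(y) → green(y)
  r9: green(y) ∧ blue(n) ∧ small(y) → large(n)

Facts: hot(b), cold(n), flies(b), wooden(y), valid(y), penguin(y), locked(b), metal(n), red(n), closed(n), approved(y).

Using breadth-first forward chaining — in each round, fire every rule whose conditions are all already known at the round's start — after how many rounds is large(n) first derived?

4

Round 1: r1 [closed(n) ∧ locked(b) ∧ flies(b) → small(y)]; r4 [penguin(y) ∧ flies(b) → mammal(n)]; r6 [valid(y) ∧ hot(b) → swims(y)]. Adds small(y), mammal(n), swims(y).
Round 2: r3 [mammal(n) ∧ wooden(y) → blue(n)]; r7 [swims(y) ∧ hot(b) → open(y)]. Adds blue(n), open(y).
Round 3: r8 [open(y) ∧ flies(b) ∧ penguin(y) → green(y)]. Adds green(y).
Round 4: r9 [green(y) ∧ blue(n) ∧ small(y) → large(n)]. Adds large(n).
large(n) first appears in round 4.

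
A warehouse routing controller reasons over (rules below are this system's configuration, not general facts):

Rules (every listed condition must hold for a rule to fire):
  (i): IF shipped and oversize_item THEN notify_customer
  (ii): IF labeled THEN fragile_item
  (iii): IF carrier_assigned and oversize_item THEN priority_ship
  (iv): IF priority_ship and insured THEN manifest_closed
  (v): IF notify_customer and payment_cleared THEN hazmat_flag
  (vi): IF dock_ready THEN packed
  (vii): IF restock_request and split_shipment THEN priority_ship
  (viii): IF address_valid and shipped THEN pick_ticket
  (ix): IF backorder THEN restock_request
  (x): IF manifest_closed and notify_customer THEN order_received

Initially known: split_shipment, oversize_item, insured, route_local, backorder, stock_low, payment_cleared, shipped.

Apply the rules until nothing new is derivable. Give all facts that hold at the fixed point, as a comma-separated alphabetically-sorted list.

backorder, hazmat_flag, insured, manifest_closed, notify_customer, order_received, oversize_item, payment_cleared, priority_ship, restock_request, route_local, shipped, split_shipment, stock_low

Round 1 fires (i), (ix), giving notify_customer, restock_request.
Round 2 fires (v), (vii), giving hazmat_flag, priority_ship.
Round 3 fires (iv), giving manifest_closed.
Round 4 fires (x), giving order_received.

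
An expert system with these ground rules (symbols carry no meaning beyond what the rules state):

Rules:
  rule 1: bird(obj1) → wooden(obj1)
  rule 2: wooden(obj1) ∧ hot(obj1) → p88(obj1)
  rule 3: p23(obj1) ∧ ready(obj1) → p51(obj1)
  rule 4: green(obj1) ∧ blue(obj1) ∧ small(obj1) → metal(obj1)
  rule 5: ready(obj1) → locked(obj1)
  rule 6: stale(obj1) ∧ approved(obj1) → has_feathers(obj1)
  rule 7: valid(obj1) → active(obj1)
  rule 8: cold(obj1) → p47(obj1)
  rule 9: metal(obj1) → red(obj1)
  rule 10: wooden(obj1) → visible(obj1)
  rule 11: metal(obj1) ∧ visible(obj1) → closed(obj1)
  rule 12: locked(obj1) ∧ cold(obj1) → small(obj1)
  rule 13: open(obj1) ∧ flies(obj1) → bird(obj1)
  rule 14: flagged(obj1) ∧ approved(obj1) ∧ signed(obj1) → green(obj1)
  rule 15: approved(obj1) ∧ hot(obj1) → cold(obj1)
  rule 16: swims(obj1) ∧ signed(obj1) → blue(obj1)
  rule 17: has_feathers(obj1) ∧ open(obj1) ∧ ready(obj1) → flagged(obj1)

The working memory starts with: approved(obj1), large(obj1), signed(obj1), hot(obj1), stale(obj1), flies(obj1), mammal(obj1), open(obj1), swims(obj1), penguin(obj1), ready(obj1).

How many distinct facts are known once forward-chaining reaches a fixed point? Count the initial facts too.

26

Round 1: rule 5 [ready(obj1) → locked(obj1)]; rule 6 [stale(obj1) ∧ approved(obj1) → has_feathers(obj1)]; rule 13 [open(obj1) ∧ flies(obj1) → bird(obj1)]; rule 15 [approved(obj1) ∧ hot(obj1) → cold(obj1)]; rule 16 [swims(obj1) ∧ signed(obj1) → blue(obj1)]. Adds locked(obj1), has_feathers(obj1), bird(obj1), cold(obj1), blue(obj1).
Round 2: rule 1 [bird(obj1) → wooden(obj1)]; rule 8 [cold(obj1) → p47(obj1)]; rule 12 [locked(obj1) ∧ cold(obj1) → small(obj1)]; rule 17 [has_feathers(obj1) ∧ open(obj1) ∧ ready(obj1) → flagged(obj1)]. Adds wooden(obj1), p47(obj1), small(obj1), flagged(obj1).
Round 3: rule 2 [wooden(obj1) ∧ hot(obj1) → p88(obj1)]; rule 10 [wooden(obj1) → visible(obj1)]; rule 14 [flagged(obj1) ∧ approved(obj1) ∧ signed(obj1) → green(obj1)]. Adds p88(obj1), visible(obj1), green(obj1).
Round 4: rule 4 [green(obj1) ∧ blue(obj1) ∧ small(obj1) → metal(obj1)]. Adds metal(obj1).
Round 5: rule 9 [metal(obj1) → red(obj1)]; rule 11 [metal(obj1) ∧ visible(obj1) → closed(obj1)]. Adds red(obj1), closed(obj1).
Closure: {approved(obj1), bird(obj1), blue(obj1), closed(obj1), cold(obj1), flagged(obj1), flies(obj1), green(obj1), has_feathers(obj1), hot(obj1), large(obj1), locked(obj1), mammal(obj1), metal(obj1), open(obj1), p47(obj1), p88(obj1), penguin(obj1), ready(obj1), red(obj1), signed(obj1), small(obj1), stale(obj1), swims(obj1), visible(obj1), wooden(obj1)} — 26 facts.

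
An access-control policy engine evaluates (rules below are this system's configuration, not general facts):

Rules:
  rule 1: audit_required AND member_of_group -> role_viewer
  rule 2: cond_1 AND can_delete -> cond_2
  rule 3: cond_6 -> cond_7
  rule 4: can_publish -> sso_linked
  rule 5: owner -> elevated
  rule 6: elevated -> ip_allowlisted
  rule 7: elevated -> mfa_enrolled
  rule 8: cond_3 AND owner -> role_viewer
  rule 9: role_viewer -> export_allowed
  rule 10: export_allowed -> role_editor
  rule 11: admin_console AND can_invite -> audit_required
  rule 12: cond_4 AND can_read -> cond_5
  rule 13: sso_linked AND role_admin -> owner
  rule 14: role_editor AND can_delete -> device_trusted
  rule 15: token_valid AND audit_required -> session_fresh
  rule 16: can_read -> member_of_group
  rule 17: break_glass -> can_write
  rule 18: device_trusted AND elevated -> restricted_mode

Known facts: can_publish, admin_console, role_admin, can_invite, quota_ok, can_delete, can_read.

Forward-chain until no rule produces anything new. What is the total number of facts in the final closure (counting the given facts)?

Round 1 — rule 4, rule 11, rule 16, derive sso_linked, audit_required, member_of_group.
Round 2 — rule 1, rule 13, derive role_viewer, owner.
Round 3 — rule 5, rule 9, derive elevated, export_allowed.
Round 4 — rule 6, rule 7, rule 10, derive ip_allowlisted, mfa_enrolled, role_editor.
Round 5 — rule 14, derive device_trusted.
Round 6 — rule 18, derive restricted_mode.
Closure: {admin_console, audit_required, can_delete, can_invite, can_publish, can_read, device_trusted, elevated, export_allowed, ip_allowlisted, member_of_group, mfa_enrolled, owner, quota_ok, restricted_mode, role_admin, role_editor, role_viewer, sso_linked} — 19 facts.

19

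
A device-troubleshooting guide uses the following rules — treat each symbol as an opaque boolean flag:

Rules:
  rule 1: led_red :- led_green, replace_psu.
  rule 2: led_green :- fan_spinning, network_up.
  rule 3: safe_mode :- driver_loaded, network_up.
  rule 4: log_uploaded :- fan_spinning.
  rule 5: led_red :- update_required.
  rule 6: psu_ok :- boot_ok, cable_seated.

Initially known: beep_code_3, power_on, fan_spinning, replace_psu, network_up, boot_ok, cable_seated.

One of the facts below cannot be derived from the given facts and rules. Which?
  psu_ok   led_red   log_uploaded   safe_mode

safe_mode

Round 1 fires rule 2, rule 4, rule 6, giving led_green, log_uploaded, psu_ok.
Round 2 fires rule 1, giving led_red.
Derived: log_uploaded (round 1), psu_ok (round 1), led_red (round 2). safe_mode never appears in any round.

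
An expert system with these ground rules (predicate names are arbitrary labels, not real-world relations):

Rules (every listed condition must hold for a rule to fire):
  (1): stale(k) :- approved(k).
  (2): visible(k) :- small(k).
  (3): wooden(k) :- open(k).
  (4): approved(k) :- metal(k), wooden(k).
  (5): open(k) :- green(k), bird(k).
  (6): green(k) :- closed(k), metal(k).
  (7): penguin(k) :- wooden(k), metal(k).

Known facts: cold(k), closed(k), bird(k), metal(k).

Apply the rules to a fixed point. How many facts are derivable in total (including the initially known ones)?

10

Round 1: (6) [green(k) :- closed(k), metal(k).]. Adds green(k).
Round 2: (5) [open(k) :- green(k), bird(k).]. Adds open(k).
Round 3: (3) [wooden(k) :- open(k).]. Adds wooden(k).
Round 4: (4) [approved(k) :- metal(k), wooden(k).]; (7) [penguin(k) :- wooden(k), metal(k).]. Adds approved(k), penguin(k).
Round 5: (1) [stale(k) :- approved(k).]. Adds stale(k).
Closure: {approved(k), bird(k), closed(k), cold(k), green(k), metal(k), open(k), penguin(k), stale(k), wooden(k)} — 10 facts.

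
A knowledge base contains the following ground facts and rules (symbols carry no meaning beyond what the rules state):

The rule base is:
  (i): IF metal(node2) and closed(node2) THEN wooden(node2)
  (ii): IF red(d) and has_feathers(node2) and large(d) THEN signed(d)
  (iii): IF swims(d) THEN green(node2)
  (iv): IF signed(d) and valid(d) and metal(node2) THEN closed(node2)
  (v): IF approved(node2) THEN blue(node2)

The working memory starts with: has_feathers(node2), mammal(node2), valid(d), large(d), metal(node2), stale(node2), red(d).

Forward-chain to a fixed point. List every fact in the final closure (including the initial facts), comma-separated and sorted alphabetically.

Round 1: (ii) [IF red(d) and has_feathers(node2) and large(d) THEN signed(d)]. New: signed(d).
Round 2: (iv) [IF signed(d) and valid(d) and metal(node2) THEN closed(node2)]. New: closed(node2).
Round 3: (i) [IF metal(node2) and closed(node2) THEN wooden(node2)]. New: wooden(node2).

closed(node2), has_feathers(node2), large(d), mammal(node2), metal(node2), red(d), signed(d), stale(node2), valid(d), wooden(node2)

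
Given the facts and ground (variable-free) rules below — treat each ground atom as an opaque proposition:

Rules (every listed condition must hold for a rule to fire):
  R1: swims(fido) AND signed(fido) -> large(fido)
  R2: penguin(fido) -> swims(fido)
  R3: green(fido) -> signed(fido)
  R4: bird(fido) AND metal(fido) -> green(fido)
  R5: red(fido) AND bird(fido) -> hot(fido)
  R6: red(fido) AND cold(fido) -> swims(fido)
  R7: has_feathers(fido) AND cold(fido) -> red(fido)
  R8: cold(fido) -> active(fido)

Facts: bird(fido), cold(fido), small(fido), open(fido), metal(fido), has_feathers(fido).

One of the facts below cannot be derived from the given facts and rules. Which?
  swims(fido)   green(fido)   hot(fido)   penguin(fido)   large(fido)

Round 1: R4 [bird(fido) AND metal(fido) -> green(fido)]; R7 [has_feathers(fido) AND cold(fido) -> red(fido)]; R8 [cold(fido) -> active(fido)]. New: green(fido), red(fido), active(fido).
Round 2: R3 [green(fido) -> signed(fido)]; R5 [red(fido) AND bird(fido) -> hot(fido)]; R6 [red(fido) AND cold(fido) -> swims(fido)]. New: signed(fido), hot(fido), swims(fido).
Round 3: R1 [swims(fido) AND signed(fido) -> large(fido)]. New: large(fido).
Derived: green(fido) (round 1), large(fido) (round 3), hot(fido) (round 2), swims(fido) (round 2). penguin(fido) never appears in any round.

penguin(fido)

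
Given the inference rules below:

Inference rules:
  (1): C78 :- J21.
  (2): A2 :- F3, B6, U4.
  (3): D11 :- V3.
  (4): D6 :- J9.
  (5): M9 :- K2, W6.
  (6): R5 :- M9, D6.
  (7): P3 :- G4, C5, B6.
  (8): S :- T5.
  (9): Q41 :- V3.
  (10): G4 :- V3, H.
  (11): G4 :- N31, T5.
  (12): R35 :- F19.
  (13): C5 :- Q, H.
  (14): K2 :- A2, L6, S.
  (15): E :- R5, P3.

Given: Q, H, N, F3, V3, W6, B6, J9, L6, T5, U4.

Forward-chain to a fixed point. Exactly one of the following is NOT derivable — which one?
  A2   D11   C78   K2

C78

Round 1 fires (2), (3), (4), (8), (9), (10), (13), giving A2, D11, D6, S, Q41, G4, C5.
Round 2 fires (7), (14), giving P3, K2.
Round 3 fires (5), giving M9.
Round 4 fires (6), giving R5.
Round 5 fires (15), giving E.
Derived: D11 (round 1), A2 (round 1), K2 (round 2). C78 never appears in any round.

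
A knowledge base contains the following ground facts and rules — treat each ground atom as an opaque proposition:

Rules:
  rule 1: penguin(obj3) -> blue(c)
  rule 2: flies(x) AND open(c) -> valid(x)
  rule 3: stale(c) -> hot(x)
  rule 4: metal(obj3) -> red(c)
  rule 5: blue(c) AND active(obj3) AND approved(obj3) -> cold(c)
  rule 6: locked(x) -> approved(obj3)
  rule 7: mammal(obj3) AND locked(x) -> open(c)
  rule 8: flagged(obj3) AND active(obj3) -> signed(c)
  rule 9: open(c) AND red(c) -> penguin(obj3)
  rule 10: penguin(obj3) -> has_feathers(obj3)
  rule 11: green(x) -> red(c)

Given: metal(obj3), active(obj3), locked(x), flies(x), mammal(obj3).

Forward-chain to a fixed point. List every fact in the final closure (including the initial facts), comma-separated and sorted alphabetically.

Round 1 — rule 4, rule 6, rule 7, derive red(c), approved(obj3), open(c).
Round 2 — rule 2, rule 9, derive valid(x), penguin(obj3).
Round 3 — rule 1, rule 10, derive blue(c), has_feathers(obj3).
Round 4 — rule 5, derive cold(c).

active(obj3), approved(obj3), blue(c), cold(c), flies(x), has_feathers(obj3), locked(x), mammal(obj3), metal(obj3), open(c), penguin(obj3), red(c), valid(x)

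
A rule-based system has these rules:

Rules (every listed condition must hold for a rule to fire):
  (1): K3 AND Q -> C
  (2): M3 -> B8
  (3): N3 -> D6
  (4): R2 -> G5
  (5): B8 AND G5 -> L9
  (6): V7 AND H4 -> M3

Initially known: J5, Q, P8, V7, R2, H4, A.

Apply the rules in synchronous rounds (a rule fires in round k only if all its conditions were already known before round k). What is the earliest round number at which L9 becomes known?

3

Round 1 fires (4), (6), giving G5, M3.
Round 2 fires (2), giving B8.
Round 3 fires (5), giving L9.
L9 first appears in round 3.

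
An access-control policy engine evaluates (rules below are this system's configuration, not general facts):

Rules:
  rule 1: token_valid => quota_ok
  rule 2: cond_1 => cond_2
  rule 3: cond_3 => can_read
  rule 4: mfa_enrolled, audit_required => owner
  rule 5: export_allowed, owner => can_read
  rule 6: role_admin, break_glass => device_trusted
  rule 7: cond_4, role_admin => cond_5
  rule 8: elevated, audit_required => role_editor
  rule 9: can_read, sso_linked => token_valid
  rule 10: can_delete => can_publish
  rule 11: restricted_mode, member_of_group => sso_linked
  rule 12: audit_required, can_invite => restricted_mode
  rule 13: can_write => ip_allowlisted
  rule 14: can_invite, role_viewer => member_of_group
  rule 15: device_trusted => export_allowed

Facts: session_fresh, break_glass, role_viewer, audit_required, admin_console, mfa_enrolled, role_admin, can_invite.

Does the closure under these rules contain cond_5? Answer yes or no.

no

Round 1: rule 4 [mfa_enrolled, audit_required => owner]; rule 6 [role_admin, break_glass => device_trusted]; rule 12 [audit_required, can_invite => restricted_mode]; rule 14 [can_invite, role_viewer => member_of_group]. Adds owner, device_trusted, restricted_mode, member_of_group.
Round 2: rule 11 [restricted_mode, member_of_group => sso_linked]; rule 15 [device_trusted => export_allowed]. Adds sso_linked, export_allowed.
Round 3: rule 5 [export_allowed, owner => can_read]. Adds can_read.
Round 4: rule 9 [can_read, sso_linked => token_valid]. Adds token_valid.
Round 5: rule 1 [token_valid => quota_ok]. Adds quota_ok.
Fixed point reached. cond_5 is concluded only by rule 7; rule 7 needs cond_4 (never derived).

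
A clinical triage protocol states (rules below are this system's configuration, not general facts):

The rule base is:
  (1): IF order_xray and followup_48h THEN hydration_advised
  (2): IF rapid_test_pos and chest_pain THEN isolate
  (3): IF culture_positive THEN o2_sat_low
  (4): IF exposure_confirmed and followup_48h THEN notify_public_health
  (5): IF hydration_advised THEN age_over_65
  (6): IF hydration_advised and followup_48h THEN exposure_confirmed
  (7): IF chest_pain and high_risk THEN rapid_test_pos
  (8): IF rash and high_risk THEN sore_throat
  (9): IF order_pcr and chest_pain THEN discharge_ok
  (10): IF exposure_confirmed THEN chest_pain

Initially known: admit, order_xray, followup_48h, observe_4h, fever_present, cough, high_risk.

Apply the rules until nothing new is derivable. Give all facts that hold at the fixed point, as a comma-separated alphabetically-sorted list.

admit, age_over_65, chest_pain, cough, exposure_confirmed, fever_present, followup_48h, high_risk, hydration_advised, isolate, notify_public_health, observe_4h, order_xray, rapid_test_pos

Round 1 — (1), derive hydration_advised.
Round 2 — (5), (6), derive age_over_65, exposure_confirmed.
Round 3 — (4), (10), derive notify_public_health, chest_pain.
Round 4 — (7), derive rapid_test_pos.
Round 5 — (2), derive isolate.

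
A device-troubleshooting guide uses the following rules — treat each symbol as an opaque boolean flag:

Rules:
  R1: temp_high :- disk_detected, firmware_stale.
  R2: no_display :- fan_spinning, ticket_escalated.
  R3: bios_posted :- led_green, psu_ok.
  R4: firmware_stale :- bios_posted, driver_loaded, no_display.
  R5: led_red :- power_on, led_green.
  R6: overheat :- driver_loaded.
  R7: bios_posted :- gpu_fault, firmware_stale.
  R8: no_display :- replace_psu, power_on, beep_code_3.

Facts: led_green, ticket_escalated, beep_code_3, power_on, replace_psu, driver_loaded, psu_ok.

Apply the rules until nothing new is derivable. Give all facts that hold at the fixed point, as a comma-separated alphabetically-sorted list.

Round 1 — R3, R5, R6, R8, derive bios_posted, led_red, overheat, no_display.
Round 2 — R4, derive firmware_stale.

beep_code_3, bios_posted, driver_loaded, firmware_stale, led_green, led_red, no_display, overheat, power_on, psu_ok, replace_psu, ticket_escalated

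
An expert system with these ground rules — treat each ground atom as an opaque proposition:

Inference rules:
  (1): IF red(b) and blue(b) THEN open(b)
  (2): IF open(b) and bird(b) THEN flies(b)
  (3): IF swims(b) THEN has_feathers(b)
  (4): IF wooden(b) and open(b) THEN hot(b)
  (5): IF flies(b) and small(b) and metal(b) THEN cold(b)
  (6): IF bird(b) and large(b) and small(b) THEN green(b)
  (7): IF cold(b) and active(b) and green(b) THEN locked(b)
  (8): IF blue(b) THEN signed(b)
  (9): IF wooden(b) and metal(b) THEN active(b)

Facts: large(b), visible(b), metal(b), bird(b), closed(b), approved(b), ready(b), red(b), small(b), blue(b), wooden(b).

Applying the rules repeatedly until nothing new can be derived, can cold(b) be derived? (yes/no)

yes

Round 1 — (1), (6), (8), (9), derive open(b), green(b), signed(b), active(b).
Round 2 — (2), (4), derive flies(b), hot(b).
Round 3 — (5), derive cold(b).
Round 4 — (7), derive locked(b).
cold(b) appears in round 3, so it is derivable.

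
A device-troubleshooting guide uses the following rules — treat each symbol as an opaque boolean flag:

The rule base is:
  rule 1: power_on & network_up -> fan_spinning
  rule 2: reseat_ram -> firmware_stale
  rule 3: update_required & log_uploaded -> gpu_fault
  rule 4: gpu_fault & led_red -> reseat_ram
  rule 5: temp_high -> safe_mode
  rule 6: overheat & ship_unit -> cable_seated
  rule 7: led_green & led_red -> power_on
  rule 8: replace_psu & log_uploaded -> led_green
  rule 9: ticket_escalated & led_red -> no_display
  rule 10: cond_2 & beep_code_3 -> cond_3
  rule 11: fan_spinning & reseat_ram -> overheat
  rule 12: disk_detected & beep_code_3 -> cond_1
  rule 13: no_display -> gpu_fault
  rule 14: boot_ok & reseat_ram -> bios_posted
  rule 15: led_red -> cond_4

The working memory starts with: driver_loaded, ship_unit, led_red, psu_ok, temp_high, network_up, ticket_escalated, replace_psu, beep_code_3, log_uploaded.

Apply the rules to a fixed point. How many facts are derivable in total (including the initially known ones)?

21

Round 1 fires rule 5, rule 8, rule 9, rule 15, giving safe_mode, led_green, no_display, cond_4.
Round 2 fires rule 7, rule 13, giving power_on, gpu_fault.
Round 3 fires rule 1, rule 4, giving fan_spinning, reseat_ram.
Round 4 fires rule 2, rule 11, giving firmware_stale, overheat.
Round 5 fires rule 6, giving cable_seated.
Closure: {beep_code_3, cable_seated, cond_4, driver_loaded, fan_spinning, firmware_stale, gpu_fault, led_green, led_red, log_uploaded, network_up, no_display, overheat, power_on, psu_ok, replace_psu, reseat_ram, safe_mode, ship_unit, temp_high, ticket_escalated} — 21 facts.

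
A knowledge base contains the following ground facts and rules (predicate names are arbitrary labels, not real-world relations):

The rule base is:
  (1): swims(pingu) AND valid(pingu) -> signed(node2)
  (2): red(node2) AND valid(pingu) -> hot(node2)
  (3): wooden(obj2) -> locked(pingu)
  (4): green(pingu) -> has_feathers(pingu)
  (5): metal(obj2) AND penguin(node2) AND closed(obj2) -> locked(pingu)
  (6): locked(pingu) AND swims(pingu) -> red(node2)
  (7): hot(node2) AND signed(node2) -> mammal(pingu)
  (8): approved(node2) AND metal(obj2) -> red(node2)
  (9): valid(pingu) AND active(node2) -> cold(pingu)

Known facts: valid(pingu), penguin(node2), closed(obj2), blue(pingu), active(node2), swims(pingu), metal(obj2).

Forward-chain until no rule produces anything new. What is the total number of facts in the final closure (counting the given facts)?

13

Round 1: (1) [swims(pingu) AND valid(pingu) -> signed(node2)]; (5) [metal(obj2) AND penguin(node2) AND closed(obj2) -> locked(pingu)]; (9) [valid(pingu) AND active(node2) -> cold(pingu)]. New: signed(node2), locked(pingu), cold(pingu).
Round 2: (6) [locked(pingu) AND swims(pingu) -> red(node2)]. New: red(node2).
Round 3: (2) [red(node2) AND valid(pingu) -> hot(node2)]. New: hot(node2).
Round 4: (7) [hot(node2) AND signed(node2) -> mammal(pingu)]. New: mammal(pingu).
Closure: {active(node2), blue(pingu), closed(obj2), cold(pingu), hot(node2), locked(pingu), mammal(pingu), metal(obj2), penguin(node2), red(node2), signed(node2), swims(pingu), valid(pingu)} — 13 facts.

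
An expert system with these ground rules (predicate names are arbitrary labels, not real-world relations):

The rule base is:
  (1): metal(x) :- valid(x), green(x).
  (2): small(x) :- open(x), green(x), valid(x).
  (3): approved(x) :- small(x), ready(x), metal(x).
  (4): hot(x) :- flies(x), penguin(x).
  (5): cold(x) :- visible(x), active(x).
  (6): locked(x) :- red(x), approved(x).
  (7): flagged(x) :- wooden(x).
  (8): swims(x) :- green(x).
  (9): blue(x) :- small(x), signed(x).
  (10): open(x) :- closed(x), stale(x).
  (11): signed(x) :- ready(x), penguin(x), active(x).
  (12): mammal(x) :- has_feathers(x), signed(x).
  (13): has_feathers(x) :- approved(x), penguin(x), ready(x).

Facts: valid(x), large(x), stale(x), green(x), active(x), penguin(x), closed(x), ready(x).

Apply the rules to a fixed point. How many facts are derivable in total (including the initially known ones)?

17

Round 1 — (1), (8), (10), (11), derive metal(x), swims(x), open(x), signed(x).
Round 2 — (2), derive small(x).
Round 3 — (3), (9), derive approved(x), blue(x).
Round 4 — (13), derive has_feathers(x).
Round 5 — (12), derive mammal(x).
Closure: {active(x), approved(x), blue(x), closed(x), green(x), has_feathers(x), large(x), mammal(x), metal(x), open(x), penguin(x), ready(x), signed(x), small(x), stale(x), swims(x), valid(x)} — 17 facts.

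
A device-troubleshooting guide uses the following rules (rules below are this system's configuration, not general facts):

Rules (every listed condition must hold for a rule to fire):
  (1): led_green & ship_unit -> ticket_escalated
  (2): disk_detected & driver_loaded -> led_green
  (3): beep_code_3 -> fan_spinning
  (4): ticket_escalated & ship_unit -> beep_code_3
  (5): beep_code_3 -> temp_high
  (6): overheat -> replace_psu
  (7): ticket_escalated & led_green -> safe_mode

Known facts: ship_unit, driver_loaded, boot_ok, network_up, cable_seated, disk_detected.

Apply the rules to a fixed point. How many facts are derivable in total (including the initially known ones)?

Round 1 fires (2), giving led_green.
Round 2 fires (1), giving ticket_escalated.
Round 3 fires (4), (7), giving beep_code_3, safe_mode.
Round 4 fires (3), (5), giving fan_spinning, temp_high.
Closure: {beep_code_3, boot_ok, cable_seated, disk_detected, driver_loaded, fan_spinning, led_green, network_up, safe_mode, ship_unit, temp_high, ticket_escalated} — 12 facts.

12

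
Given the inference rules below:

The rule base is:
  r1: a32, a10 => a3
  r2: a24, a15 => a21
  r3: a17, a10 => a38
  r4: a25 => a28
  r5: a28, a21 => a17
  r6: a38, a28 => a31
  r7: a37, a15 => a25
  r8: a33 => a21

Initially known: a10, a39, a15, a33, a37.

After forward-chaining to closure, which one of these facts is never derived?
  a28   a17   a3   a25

Round 1 fires r7, r8, giving a25, a21.
Round 2 fires r4, giving a28.
Round 3 fires r5, giving a17.
Round 4 fires r3, giving a38.
Round 5 fires r6, giving a31.
Derived: a17 (round 3), a25 (round 1), a28 (round 2). a3 never appears in any round.

a3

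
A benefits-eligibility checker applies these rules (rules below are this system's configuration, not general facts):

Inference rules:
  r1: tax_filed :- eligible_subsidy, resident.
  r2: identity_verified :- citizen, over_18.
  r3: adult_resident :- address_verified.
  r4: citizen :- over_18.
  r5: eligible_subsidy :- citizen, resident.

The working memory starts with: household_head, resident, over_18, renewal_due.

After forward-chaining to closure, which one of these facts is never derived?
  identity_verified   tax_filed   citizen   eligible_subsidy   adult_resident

Round 1 — r4, derive citizen.
Round 2 — r2, r5, derive identity_verified, eligible_subsidy.
Round 3 — r1, derive tax_filed.
Derived: tax_filed (round 3), identity_verified (round 2), eligible_subsidy (round 2), citizen (round 1). adult_resident never appears in any round.

adult_resident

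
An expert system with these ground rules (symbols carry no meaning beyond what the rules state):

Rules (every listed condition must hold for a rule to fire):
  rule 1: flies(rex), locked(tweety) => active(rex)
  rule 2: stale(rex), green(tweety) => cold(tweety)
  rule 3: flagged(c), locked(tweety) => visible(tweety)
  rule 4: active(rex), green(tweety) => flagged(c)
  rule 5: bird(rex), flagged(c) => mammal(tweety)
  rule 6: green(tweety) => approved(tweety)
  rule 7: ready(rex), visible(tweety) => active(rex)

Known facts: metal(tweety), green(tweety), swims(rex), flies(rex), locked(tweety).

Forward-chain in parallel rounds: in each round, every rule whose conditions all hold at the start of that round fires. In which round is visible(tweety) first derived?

Round 1 fires rule 1, rule 6, giving active(rex), approved(tweety).
Round 2 fires rule 4, giving flagged(c).
Round 3 fires rule 3, giving visible(tweety).
visible(tweety) first appears in round 3.

3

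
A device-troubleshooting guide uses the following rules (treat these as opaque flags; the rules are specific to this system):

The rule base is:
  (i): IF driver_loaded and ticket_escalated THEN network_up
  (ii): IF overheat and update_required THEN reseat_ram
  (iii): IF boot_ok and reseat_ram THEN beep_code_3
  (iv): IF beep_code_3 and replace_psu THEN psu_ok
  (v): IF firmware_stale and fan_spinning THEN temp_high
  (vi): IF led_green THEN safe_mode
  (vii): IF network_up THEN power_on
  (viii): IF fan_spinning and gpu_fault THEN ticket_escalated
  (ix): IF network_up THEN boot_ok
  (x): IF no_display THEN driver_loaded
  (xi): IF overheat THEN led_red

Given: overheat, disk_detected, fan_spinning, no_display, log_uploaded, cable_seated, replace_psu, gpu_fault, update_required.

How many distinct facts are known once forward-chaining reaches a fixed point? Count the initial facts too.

18

Round 1 fires (ii), (viii), (x), (xi), giving reseat_ram, ticket_escalated, driver_loaded, led_red.
Round 2 fires (i), giving network_up.
Round 3 fires (vii), (ix), giving power_on, boot_ok.
Round 4 fires (iii), giving beep_code_3.
Round 5 fires (iv), giving psu_ok.
Closure: {beep_code_3, boot_ok, cable_seated, disk_detected, driver_loaded, fan_spinning, gpu_fault, led_red, log_uploaded, network_up, no_display, overheat, power_on, psu_ok, replace_psu, reseat_ram, ticket_escalated, update_required} — 18 facts.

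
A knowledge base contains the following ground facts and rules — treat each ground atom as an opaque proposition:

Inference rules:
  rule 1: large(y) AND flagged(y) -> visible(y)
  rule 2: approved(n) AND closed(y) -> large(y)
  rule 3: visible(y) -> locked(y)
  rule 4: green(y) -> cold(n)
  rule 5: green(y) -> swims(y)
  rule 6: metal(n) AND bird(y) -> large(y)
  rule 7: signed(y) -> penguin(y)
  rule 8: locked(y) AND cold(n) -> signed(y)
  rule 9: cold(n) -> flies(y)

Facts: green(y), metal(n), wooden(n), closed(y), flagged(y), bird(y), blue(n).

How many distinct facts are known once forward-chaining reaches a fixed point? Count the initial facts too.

15

Round 1: rule 4 [green(y) -> cold(n)]; rule 5 [green(y) -> swims(y)]; rule 6 [metal(n) AND bird(y) -> large(y)]. New: cold(n), swims(y), large(y).
Round 2: rule 1 [large(y) AND flagged(y) -> visible(y)]; rule 9 [cold(n) -> flies(y)]. New: visible(y), flies(y).
Round 3: rule 3 [visible(y) -> locked(y)]. New: locked(y).
Round 4: rule 8 [locked(y) AND cold(n) -> signed(y)]. New: signed(y).
Round 5: rule 7 [signed(y) -> penguin(y)]. New: penguin(y).
Closure: {bird(y), blue(n), closed(y), cold(n), flagged(y), flies(y), green(y), large(y), locked(y), metal(n), penguin(y), signed(y), swims(y), visible(y), wooden(n)} — 15 facts.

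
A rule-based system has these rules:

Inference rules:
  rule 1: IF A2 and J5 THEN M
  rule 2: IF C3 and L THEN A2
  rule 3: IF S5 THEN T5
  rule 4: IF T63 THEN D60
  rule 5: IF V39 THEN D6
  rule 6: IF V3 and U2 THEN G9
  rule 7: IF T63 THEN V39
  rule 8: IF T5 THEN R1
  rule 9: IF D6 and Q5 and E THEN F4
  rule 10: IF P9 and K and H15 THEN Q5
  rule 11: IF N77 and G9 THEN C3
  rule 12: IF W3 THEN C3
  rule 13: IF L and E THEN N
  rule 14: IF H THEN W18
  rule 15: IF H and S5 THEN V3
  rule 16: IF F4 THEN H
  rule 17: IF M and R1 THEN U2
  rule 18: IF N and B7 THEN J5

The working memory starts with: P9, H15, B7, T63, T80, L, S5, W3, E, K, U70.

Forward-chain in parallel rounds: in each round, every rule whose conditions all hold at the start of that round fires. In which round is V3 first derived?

5

[1] rule 3 [IF S5 THEN T5]; rule 4 [IF T63 THEN D60]; rule 7 [IF T63 THEN V39]; rule 10 [IF P9 and K and H15 THEN Q5]; rule 12 [IF W3 THEN C3]; rule 13 [IF L and E THEN N]. ⇒ new: T5, D60, V39, Q5, C3, N.
[2] rule 2 [IF C3 and L THEN A2]; rule 5 [IF V39 THEN D6]; rule 8 [IF T5 THEN R1]; rule 18 [IF N and B7 THEN J5]. ⇒ new: A2, D6, R1, J5.
[3] rule 1 [IF A2 and J5 THEN M]; rule 9 [IF D6 and Q5 and E THEN F4]. ⇒ new: M, F4.
[4] rule 16 [IF F4 THEN H]; rule 17 [IF M and R1 THEN U2]. ⇒ new: H, U2.
[5] rule 14 [IF H THEN W18]; rule 15 [IF H and S5 THEN V3]. ⇒ new: W18, V3.
V3 first appears in round 5.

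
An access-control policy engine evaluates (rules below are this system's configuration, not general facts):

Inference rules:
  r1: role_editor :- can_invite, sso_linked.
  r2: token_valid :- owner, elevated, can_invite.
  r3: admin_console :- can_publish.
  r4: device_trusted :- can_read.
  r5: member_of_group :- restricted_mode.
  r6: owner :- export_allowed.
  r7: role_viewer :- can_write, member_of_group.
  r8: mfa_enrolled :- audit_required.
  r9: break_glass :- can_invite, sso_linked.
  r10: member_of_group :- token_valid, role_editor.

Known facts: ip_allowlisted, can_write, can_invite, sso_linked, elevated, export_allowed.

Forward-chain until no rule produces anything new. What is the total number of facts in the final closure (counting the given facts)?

12

[1] r1 [role_editor :- can_invite, sso_linked.]; r6 [owner :- export_allowed.]; r9 [break_glass :- can_invite, sso_linked.]. ⇒ new: role_editor, owner, break_glass.
[2] r2 [token_valid :- owner, elevated, can_invite.]. ⇒ new: token_valid.
[3] r10 [member_of_group :- token_valid, role_editor.]. ⇒ new: member_of_group.
[4] r7 [role_viewer :- can_write, member_of_group.]. ⇒ new: role_viewer.
Closure: {break_glass, can_invite, can_write, elevated, export_allowed, ip_allowlisted, member_of_group, owner, role_editor, role_viewer, sso_linked, token_valid} — 12 facts.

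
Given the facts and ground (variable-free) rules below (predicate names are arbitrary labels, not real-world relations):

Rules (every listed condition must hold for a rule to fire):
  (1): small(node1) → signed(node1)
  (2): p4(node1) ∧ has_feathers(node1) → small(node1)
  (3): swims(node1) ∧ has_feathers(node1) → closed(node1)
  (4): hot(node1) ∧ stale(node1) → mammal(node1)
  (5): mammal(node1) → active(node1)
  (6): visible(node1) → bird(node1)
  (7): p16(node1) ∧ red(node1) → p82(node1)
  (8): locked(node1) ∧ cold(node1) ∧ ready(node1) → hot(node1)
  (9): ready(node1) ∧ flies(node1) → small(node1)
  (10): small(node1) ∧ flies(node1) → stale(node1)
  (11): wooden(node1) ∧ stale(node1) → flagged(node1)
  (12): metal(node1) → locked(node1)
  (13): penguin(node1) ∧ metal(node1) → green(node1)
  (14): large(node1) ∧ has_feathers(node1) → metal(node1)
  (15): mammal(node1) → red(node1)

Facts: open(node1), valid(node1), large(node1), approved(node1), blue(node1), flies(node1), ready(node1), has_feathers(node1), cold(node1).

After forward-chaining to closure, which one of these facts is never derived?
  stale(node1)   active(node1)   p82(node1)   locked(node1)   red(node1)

p82(node1)

Round 1 — (9), (14), derive small(node1), metal(node1).
Round 2 — (1), (10), (12), derive signed(node1), stale(node1), locked(node1).
Round 3 — (8), derive hot(node1).
Round 4 — (4), derive mammal(node1).
Round 5 — (5), (15), derive active(node1), red(node1).
Derived: active(node1) (round 5), locked(node1) (round 2), red(node1) (round 5), stale(node1) (round 2). p82(node1) never appears in any round.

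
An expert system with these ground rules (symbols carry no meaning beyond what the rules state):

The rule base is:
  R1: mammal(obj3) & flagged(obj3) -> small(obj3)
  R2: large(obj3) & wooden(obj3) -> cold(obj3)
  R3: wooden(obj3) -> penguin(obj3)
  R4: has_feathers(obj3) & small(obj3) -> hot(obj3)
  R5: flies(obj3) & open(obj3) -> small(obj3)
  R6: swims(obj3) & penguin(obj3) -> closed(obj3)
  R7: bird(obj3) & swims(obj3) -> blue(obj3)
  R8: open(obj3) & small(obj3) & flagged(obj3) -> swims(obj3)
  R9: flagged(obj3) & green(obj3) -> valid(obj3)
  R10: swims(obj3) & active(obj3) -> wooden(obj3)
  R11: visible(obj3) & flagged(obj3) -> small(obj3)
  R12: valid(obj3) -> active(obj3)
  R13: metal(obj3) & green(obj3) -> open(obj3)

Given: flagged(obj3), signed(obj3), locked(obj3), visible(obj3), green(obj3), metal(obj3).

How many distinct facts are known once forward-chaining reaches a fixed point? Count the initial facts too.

Round 1: R9 [flagged(obj3) & green(obj3) -> valid(obj3)]; R11 [visible(obj3) & flagged(obj3) -> small(obj3)]; R13 [metal(obj3) & green(obj3) -> open(obj3)]. Adds valid(obj3), small(obj3), open(obj3).
Round 2: R8 [open(obj3) & small(obj3) & flagged(obj3) -> swims(obj3)]; R12 [valid(obj3) -> active(obj3)]. Adds swims(obj3), active(obj3).
Round 3: R10 [swims(obj3) & active(obj3) -> wooden(obj3)]. Adds wooden(obj3).
Round 4: R3 [wooden(obj3) -> penguin(obj3)]. Adds penguin(obj3).
Round 5: R6 [swims(obj3) & penguin(obj3) -> closed(obj3)]. Adds closed(obj3).
Closure: {active(obj3), closed(obj3), flagged(obj3), green(obj3), locked(obj3), metal(obj3), open(obj3), penguin(obj3), signed(obj3), small(obj3), swims(obj3), valid(obj3), visible(obj3), wooden(obj3)} — 14 facts.

14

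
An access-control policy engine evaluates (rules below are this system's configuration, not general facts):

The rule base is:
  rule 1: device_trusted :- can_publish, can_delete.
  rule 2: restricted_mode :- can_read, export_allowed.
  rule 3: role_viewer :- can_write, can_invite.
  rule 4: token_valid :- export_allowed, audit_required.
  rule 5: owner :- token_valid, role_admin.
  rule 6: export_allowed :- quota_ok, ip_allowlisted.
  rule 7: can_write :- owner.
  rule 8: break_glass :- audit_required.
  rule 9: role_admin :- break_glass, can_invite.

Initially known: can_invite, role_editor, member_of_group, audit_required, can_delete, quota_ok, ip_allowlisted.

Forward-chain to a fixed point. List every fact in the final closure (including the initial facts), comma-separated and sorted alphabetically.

audit_required, break_glass, can_delete, can_invite, can_write, export_allowed, ip_allowlisted, member_of_group, owner, quota_ok, role_admin, role_editor, role_viewer, token_valid

Round 1: rule 6 [export_allowed :- quota_ok, ip_allowlisted.]; rule 8 [break_glass :- audit_required.]. New: export_allowed, break_glass.
Round 2: rule 4 [token_valid :- export_allowed, audit_required.]; rule 9 [role_admin :- break_glass, can_invite.]. New: token_valid, role_admin.
Round 3: rule 5 [owner :- token_valid, role_admin.]. New: owner.
Round 4: rule 7 [can_write :- owner.]. New: can_write.
Round 5: rule 3 [role_viewer :- can_write, can_invite.]. New: role_viewer.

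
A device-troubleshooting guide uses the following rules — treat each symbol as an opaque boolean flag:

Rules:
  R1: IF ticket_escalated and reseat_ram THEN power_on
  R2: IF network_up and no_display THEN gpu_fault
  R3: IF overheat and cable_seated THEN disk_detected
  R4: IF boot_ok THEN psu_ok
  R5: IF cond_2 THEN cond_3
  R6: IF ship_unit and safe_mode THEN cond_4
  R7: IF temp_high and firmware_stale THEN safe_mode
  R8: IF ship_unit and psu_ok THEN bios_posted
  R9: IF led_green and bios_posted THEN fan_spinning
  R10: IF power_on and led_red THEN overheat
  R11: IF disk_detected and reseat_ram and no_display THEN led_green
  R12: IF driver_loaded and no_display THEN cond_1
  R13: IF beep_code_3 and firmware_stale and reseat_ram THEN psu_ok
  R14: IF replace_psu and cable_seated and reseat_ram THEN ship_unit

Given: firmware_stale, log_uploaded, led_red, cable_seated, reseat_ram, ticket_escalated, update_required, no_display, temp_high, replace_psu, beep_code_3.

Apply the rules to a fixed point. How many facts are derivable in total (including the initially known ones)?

21

Round 1 — R1, R7, R13, R14, derive power_on, safe_mode, psu_ok, ship_unit.
Round 2 — R6, R8, R10, derive cond_4, bios_posted, overheat.
Round 3 — R3, derive disk_detected.
Round 4 — R11, derive led_green.
Round 5 — R9, derive fan_spinning.
Closure: {beep_code_3, bios_posted, cable_seated, cond_4, disk_detected, fan_spinning, firmware_stale, led_green, led_red, log_uploaded, no_display, overheat, power_on, psu_ok, replace_psu, reseat_ram, safe_mode, ship_unit, temp_high, ticket_escalated, update_required} — 21 facts.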